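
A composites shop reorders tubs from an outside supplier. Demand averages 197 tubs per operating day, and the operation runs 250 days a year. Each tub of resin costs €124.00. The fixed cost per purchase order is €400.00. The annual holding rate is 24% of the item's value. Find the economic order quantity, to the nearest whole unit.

Q* ≈ 1,151 tubs

Annual demand D = 197 × 250 = 49,250.
Holding cost H = 0.24 × €124.00 = €29.7600 per unit per year.
EOQ = √(2DS / H) = √(2 × 49,250 × 400 / 29.76).
= √(39,400,000 / 29.76) = √1,323,924.7312 ≈ 1150.619.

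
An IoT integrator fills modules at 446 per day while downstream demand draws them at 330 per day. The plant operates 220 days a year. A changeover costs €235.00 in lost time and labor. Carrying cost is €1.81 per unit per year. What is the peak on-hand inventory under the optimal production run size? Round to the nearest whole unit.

Annual demand D = 330 × 220 = 72,600.
Production build-up factor (1 − d/p) = 1 − 330/446 = 0.2601.
Q* = √(2DS / (H(1 − d/p))) = √(2 × 72,600 × 235 / (1.81 × 0.2601)).
= √(34,122,000 / 0.4708) ≈ 8513.662.
Maximum inventory = Q*(1 − d/p) = 8513.662 × 0.2601 ≈ 2214.316.

I_max ≈ 2,214 modules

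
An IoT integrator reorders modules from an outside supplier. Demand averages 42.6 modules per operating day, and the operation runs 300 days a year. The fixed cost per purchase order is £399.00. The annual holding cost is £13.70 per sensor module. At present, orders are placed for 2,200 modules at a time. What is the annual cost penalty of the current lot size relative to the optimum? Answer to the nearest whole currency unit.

Extra cost ≈ £5,568 per year

Annual demand D = 42.6 × 300 = 12,780.
EOQ = √(2DS/H) = √(2 × 12,780 × 399 / 13.7) ≈ 862.79.
Cost at Q* = (D/Q*)S + (Q*/2)H = √(2DSH) ≈ £11,820.26.
Cost at Q = 2,200: (12,780/2,200)×399 + (2,200/2)×13.7 = £2,317.83 + £15,070.00 = £17,387.83.
Excess = £17,387.83 − £11,820.26 = £5,567.56.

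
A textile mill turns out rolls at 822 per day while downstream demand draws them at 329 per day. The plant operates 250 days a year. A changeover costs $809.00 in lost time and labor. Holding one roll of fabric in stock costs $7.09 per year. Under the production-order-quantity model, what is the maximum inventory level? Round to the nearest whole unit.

Annual demand D = 329 × 250 = 82,250.
Production build-up factor (1 − d/p) = 1 − 329/822 = 0.5998.
Q* = √(2DS / (H(1 − d/p))) = √(2 × 82,250 × 809 / (7.09 × 0.5998)).
= √(133,080,500 / 4.2523) ≈ 5594.310.
Maximum inventory = Q*(1 − d/p) = 5594.310 × 0.5998 ≈ 3355.225.

I_max ≈ 3,355 rolls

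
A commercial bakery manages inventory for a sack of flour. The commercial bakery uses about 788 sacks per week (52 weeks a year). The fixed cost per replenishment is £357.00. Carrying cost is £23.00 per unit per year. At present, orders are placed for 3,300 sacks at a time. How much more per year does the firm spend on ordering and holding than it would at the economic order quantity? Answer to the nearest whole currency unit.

Extra cost ≈ £16,442 per year

Annual demand D = 788 × 52 = 40,976.
EOQ = √(2DS/H) = √(2 × 40,976 × 357 / 23) ≈ 1127.85.
Cost at Q* = (D/Q*)S + (Q*/2)H = √(2DSH) ≈ £25,940.47.
Cost at Q = 3,300: (40,976/3,300)×357 + (3,300/2)×23 = £4,432.86 + £37,950.00 = £42,382.86.
Excess = £42,382.86 − £25,940.47 = £16,442.39.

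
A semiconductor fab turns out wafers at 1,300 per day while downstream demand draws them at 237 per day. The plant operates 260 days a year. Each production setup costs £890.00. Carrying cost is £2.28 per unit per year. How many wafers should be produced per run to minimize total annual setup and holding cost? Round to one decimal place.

Annual demand D = 237 × 260 = 61,620.
Production build-up factor (1 − d/p) = 1 − 237/1,300 = 0.8177.
Q* = √(2DS / (H(1 − d/p))) = √(2 × 61,620 × 890 / (2.28 × 0.8177)).
= √(109,683,600 / 1.8643) ≈ 7670.231.

Q* ≈ 7,670.2 wafers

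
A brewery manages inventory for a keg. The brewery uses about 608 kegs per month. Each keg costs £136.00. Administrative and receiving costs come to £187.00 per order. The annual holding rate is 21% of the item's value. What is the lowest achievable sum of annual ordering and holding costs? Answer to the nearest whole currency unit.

TC* ≈ £8,828

Annual demand D = 608 × 12 = 7,296.
Holding cost H = 0.21 × £136.00 = £28.5600 per unit per year.
The optimal lot size = √(2DS/H) = √(2 × 7,296 × 187 / 28.56) ≈ 309.10.
At Q*, ordering cost (D/Q*)S equals holding cost (Q*/2)H, each = √(DSH/2).
Minimum total = √(2DSH) = √(2 × 7,296 × 187 × 28.56) ≈ 8827.898.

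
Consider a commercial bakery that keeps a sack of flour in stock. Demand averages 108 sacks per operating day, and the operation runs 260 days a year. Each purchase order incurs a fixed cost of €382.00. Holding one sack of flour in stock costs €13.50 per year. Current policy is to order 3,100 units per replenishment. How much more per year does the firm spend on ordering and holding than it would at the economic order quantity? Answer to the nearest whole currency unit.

Annual demand D = 108 × 260 = 28,080.
EOQ = √(2DS/H) = √(2 × 28,080 × 382 / 13.5) ≈ 1260.60.
Cost at Q* = (D/Q*)S + (Q*/2)H = √(2DSH) ≈ €17,018.14.
Cost at Q = 3,100: (28,080/3,100)×382 + (3,100/2)×13.5 = €3,460.18 + €20,925.00 = €24,385.18.
Excess = €24,385.18 − €17,018.14 = €7,367.04.

Extra cost ≈ €7,367 per year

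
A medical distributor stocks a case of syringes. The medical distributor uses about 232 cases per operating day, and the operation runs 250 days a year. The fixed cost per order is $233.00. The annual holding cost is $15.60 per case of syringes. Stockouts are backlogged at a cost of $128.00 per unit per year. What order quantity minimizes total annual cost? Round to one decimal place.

Q* ≈ 1,394.2 cases

Annual demand D = 232 × 250 = 58,000.
With planned backorders, Q* = √(2DS/H) · √((H+B)/B).
√(2DS/H) = √(2 × 58,000 × 233 / 15.6) = 1316.269.
√((H+B)/B) = √((15.6+128)/128) = 1.0592.
Q* ≈ 1394.174.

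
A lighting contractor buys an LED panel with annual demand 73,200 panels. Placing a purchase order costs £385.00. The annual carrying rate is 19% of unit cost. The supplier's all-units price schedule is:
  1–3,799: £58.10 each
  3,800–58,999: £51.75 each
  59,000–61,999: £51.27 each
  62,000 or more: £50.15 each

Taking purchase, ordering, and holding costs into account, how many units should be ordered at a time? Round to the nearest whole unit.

Q* ≈ 3,800 panels

Holding cost per unit per year at price C is H = 0.19·C.
Candidates are each tier's EOQ (if it falls in that tier) and each price-break quantity.
EOQ at £58.10 = 2259.6 (feasible in tier 1): TC = 73,200×£58.10 + (73,200/2259.6)×385 + (2259.6/2)×0.19×£58.10 = £4,277,863.98.
EOQ at £51.75 = 2394.2 < 3800, so use break Q=3800: TC = 73,200×£51.75 + (73,200/3800.0)×385 + (3800.0/2)×0.19×£51.75 = £3,814,198.07.
EOQ at £51.27 = 2405.4 < 59000, so use break Q=59000: TC = 73,200×£51.27 + (73,200/59000.0)×385 + (59000.0/2)×0.19×£51.27 = £4,040,810.01.
EOQ at £50.15 = 2432.1 < 62000, so use break Q=62000: TC = 73,200×£50.15 + (73,200/62000.0)×385 + (62000.0/2)×0.19×£50.15 = £3,966,818.05.
Lowest total cost is £3,814,198.07 at Q = 3800.0.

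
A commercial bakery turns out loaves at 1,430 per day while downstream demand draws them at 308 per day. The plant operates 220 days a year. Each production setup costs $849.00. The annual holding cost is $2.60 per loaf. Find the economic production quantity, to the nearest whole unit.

Q* ≈ 7,510 loaves

Annual demand D = 308 × 220 = 67,760.
Production build-up factor (1 − d/p) = 1 − 308/1,430 = 0.7846.
Q* = √(2DS / (H(1 − d/p))) = √(2 × 67,760 × 849 / (2.6 × 0.7846)).
= √(115,056,480 / 2.04) ≈ 7510.009.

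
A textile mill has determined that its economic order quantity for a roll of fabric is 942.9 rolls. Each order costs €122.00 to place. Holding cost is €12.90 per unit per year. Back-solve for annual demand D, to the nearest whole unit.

The basic EOQ model gives Q* = √(2DS/H); rearrange for the unknown.
From Q* = √(2DS/H): D = Q*²H / (2S) = 942.9² × 12.9 / (2 × 122) = 47003.604.

D ≈ 47,004 rolls per year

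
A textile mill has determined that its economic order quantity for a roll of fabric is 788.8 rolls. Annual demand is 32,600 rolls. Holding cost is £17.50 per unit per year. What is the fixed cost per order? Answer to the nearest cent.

S ≈ £167.00

Invert the EOQ relation Q*² = 2DS/H.
From Q* = √(2DS/H): S = Q*²H / (2D) = 788.8² × 17.5 / (2 × 32,600) = 167.0030.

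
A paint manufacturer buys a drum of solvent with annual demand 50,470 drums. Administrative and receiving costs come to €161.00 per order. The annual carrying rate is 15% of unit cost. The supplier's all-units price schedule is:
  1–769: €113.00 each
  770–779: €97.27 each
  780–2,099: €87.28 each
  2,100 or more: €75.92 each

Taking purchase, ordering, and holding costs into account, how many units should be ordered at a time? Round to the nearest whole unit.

Q* ≈ 2,100 drums

Holding cost per unit per year at price C is H = 0.15·C.
For each price level, check whether its EOQ is feasible; otherwise the best quantity at that price is the breakpoint.
Tier 1 (€113.00): EOQ = 979.2 exceeds tier's upper bound 769, so this tier is dominated.
Tier 2 (€97.27): EOQ = 1055.4 exceeds tier's upper bound 779, so this tier is dominated.
EOQ at €87.28 = 1114.1 (feasible in tier 3): TC = 50,470×€87.28 + (50,470/1114.1)×161 + (1114.1/2)×0.15×€87.28 = €4,419,607.98.
EOQ at €75.92 = 1194.6 < 2100, so use break Q=2100: TC = 50,470×€75.92 + (50,470/2100.0)×161 + (2100.0/2)×0.15×€75.92 = €3,847,509.17.
Lowest total cost is €3,847,509.17 at Q = 2100.0.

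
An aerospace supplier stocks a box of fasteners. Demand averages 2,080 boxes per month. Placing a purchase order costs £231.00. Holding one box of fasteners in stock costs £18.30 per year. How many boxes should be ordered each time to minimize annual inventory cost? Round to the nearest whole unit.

Q* ≈ 794 boxes

Annual demand D = 2,080 × 12 = 24,960.
EOQ = √(2DS / H) = √(2 × 24,960 × 231 / 18.3).
= √(11,531,520 / 18.3) = √630,137.7049 ≈ 793.812.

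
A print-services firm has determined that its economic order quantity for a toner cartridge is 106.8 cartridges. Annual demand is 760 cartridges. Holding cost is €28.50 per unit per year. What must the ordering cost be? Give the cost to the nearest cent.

The basic EOQ model gives Q* = √(2DS/H); rearrange for the unknown.
From Q* = √(2DS/H): S = Q*²H / (2D) = 106.8² × 28.5 / (2 × 760) = 213.8670.

S ≈ €213.87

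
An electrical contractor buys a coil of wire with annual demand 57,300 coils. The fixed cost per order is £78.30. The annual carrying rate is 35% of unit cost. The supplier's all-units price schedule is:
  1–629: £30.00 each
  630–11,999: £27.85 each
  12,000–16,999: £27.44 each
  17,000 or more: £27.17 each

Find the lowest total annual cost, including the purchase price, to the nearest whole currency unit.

Holding cost per unit per year at price C is H = 0.35·C.
For each price level, check whether its EOQ is feasible; otherwise the best quantity at that price is the breakpoint.
Tier 1 (£30.00): EOQ = 924.4 exceeds tier's upper bound 629, so this tier is dominated.
EOQ at £27.85 = 959.5 (feasible in tier 2): TC = 57,300×£27.85 + (57,300/959.5)×78.3 + (959.5/2)×0.35×£27.85 = £1,605,157.33.
EOQ at £27.44 = 966.6 < 12000, so use break Q=12000: TC = 57,300×£27.44 + (57,300/12000.0)×78.3 + (12000.0/2)×0.35×£27.44 = £1,630,309.88.
EOQ at £27.17 = 971.4 < 17000, so use break Q=17000: TC = 57,300×£27.17 + (57,300/17000.0)×78.3 + (17000.0/2)×0.35×£27.17 = £1,637,935.67.
Lowest total cost among the candidates is at Q = 959.5.

TC* ≈ £1,605,157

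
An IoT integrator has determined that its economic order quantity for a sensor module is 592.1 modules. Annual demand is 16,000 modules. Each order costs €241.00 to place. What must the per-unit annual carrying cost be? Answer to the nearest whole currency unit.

Squaring Q* = √(2DS/H) gives Q*² = 2DS/H.
From Q* = √(2DS/H): H = 2DS / Q*² = 2 × 16,000 × 241 / 592.1² = 21.9977.

H ≈ €22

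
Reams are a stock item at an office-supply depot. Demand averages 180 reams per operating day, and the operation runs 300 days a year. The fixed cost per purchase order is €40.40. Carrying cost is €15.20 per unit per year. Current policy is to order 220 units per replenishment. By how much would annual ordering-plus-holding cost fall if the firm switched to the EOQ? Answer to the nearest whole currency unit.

Annual demand D = 180 × 300 = 54,000.
EOQ = √(2DS/H) = √(2 × 54,000 × 40.4 / 15.2) ≈ 535.77.
Cost at Q* = (D/Q*)S + (Q*/2)H = √(2DSH) ≈ €8,143.75.
Cost at Q = 220: (54,000/220)×40.4 + (220/2)×15.2 = €9,916.36 + €1,672.00 = €11,588.36.
Excess = €11,588.36 − €8,143.75 = €3,444.62.

Extra cost ≈ €3,445 per year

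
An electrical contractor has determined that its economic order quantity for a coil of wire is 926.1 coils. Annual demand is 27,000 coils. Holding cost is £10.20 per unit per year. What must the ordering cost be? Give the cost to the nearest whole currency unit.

Invert the EOQ relation Q*² = 2DS/H.
From Q* = √(2DS/H): S = Q*²H / (2D) = 926.1² × 10.2 / (2 × 27,000) = 162.0027.

S ≈ £162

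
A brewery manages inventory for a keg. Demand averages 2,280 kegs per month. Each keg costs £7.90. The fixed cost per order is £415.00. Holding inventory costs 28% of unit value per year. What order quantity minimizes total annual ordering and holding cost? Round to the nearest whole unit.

Q* ≈ 3,204 kegs

Annual demand D = 2,280 × 12 = 27,360.
Holding cost H = 0.28 × £7.90 = £2.2120 per unit per year.
EOQ = √(2DS / H) = √(2 × 27,360 × 415 / 2.212).
= √(22,708,800 / 2.212) = √10,266,184.4485 ≈ 3204.089.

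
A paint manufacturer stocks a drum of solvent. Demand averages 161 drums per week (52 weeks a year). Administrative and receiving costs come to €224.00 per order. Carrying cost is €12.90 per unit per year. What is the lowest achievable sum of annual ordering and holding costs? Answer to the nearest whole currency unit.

Annual demand D = 161 × 52 = 8,372.
Q* = √(2DS/H) = √(2 × 8,372 × 224 / 12.9) ≈ 539.21.
At the optimum the two cost components are equal, so total cost = 2·(Q*/2)H = Q*·H.
Minimum total = √(2DSH) = √(2 × 8,372 × 224 × 12.9) ≈ 6955.822.

TC* ≈ €6,956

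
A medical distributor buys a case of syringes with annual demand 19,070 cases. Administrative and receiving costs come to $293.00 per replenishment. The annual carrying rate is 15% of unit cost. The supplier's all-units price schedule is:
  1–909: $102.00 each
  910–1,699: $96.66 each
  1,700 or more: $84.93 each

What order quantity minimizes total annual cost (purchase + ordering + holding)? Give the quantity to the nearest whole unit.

Q* ≈ 1,700 cases

Holding cost per unit per year at price C is H = 0.15·C.
Evaluate total cost at each tier's feasible EOQ or, if the EOQ is below the tier, at the tier's minimum quantity.
EOQ at $102.00 = 854.6 (feasible in tier 1): TC = 19,070×$102.00 + (19,070/854.6)×293 + (854.6/2)×0.15×$102.00 = $1,958,215.85.
EOQ at $96.66 = 877.9 < 910, so use break Q=910: TC = 19,070×$96.66 + (19,070/910.0)×293 + (910.0/2)×0.15×$96.66 = $1,856,043.37.
EOQ at $84.93 = 936.6 < 1700, so use break Q=1700: TC = 19,070×$84.93 + (19,070/1700.0)×293 + (1700.0/2)×0.15×$84.93 = $1,633,730.45.
Lowest total cost is $1,633,730.45 at Q = 1700.0.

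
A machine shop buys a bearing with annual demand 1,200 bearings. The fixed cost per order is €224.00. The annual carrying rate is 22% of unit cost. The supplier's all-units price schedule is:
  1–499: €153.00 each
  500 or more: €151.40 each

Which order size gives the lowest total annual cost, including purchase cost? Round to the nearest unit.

Q* ≈ 126 bearings

Holding cost per unit per year at price C is H = 0.22·C.
Candidates are each tier's EOQ (if it falls in that tier) and each price-break quantity.
EOQ at €153.00 = 126.4 (feasible in tier 1): TC = 1,200×€153.00 + (1,200/126.4)×224 + (126.4/2)×0.22×€153.00 = €187,853.89.
EOQ at €151.40 = 127.0 < 500, so use break Q=500: TC = 1,200×€151.40 + (1,200/500.0)×224 + (500.0/2)×0.22×€151.40 = €190,544.60.
Lowest total cost is €187,853.89 at Q = 126.4.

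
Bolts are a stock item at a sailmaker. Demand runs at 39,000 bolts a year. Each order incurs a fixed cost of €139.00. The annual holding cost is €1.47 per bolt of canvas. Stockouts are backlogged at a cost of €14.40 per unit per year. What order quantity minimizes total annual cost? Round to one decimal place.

With planned backorders, Q* = √(2DS/H) · √((H+B)/B).
√(2DS/H) = √(2 × 39,000 × 139 / 1.47) = 2715.789.
√((H+B)/B) = √((1.47+14.4)/14.4) = 1.0498.
Q* ≈ 2851.040.

Q* ≈ 2,851.0 bolts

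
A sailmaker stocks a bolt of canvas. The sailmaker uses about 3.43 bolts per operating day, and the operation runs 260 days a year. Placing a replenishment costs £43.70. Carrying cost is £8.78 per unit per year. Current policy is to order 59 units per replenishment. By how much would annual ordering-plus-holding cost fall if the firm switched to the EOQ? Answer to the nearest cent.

Extra cost ≈ £92.30 per year

Annual demand D = 3.43 × 260 = 891.8.
EOQ = √(2DS/H) = √(2 × 891.8 × 43.7 / 8.78) ≈ 94.22.
Cost at Q* = (D/Q*)S + (Q*/2)H = √(2DSH) ≈ £827.25.
Cost at Q = 59: (891.8/59)×43.7 + (59/2)×8.78 = £660.54 + £259.01 = £919.55.
Excess = £919.55 − £827.25 = £92.30.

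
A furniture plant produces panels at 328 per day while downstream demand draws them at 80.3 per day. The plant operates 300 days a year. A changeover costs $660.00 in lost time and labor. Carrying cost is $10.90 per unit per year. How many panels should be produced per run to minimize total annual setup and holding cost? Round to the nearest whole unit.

Annual demand D = 80.3 × 300 = 24,090.
Production build-up factor (1 − d/p) = 1 − 80.3/328 = 0.7552.
Q* = √(2DS / (H(1 − d/p))) = √(2 × 24,090 × 660 / (10.9 × 0.7552)).
= √(31,798,800 / 8.2315) ≈ 1965.468.

Q* ≈ 1,965 panels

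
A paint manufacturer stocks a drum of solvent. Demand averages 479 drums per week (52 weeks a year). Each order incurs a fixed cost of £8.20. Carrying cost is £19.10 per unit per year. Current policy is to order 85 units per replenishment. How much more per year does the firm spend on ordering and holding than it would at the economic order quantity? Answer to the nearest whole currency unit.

Extra cost ≈ £421 per year

Annual demand D = 479 × 52 = 24,908.
EOQ = √(2DS/H) = √(2 × 24,908 × 8.2 / 19.1) ≈ 146.24.
Cost at Q* = (D/Q*)S + (Q*/2)H = √(2DSH) ≈ £2,793.24.
Cost at Q = 85: (24,908/85)×8.2 + (85/2)×19.1 = £2,402.89 + £811.75 = £3,214.64.
Excess = £3,214.64 − £2,793.24 = £421.40.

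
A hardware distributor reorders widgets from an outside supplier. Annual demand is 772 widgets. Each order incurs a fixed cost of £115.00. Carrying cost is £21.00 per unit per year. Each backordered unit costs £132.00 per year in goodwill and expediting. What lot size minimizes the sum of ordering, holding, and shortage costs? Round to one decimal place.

Q* ≈ 99.0 widgets

With planned backorders, Q* = √(2DS/H) · √((H+B)/B).
√(2DS/H) = √(2 × 772 × 115 / 21) = 91.952.
√((H+B)/B) = √((21+132)/132) = 1.0766.
Q* ≈ 98.997.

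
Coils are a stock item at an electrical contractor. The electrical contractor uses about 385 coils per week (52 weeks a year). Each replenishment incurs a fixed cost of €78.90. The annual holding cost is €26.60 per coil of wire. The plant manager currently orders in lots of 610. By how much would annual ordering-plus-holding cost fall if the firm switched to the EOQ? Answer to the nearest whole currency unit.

Annual demand D = 385 × 52 = 20,020.
EOQ = √(2DS/H) = √(2 × 20,020 × 78.9 / 26.6) ≈ 344.62.
Cost at Q* = (D/Q*)S + (Q*/2)H = √(2DSH) ≈ €9,166.98.
Cost at Q = 610: (20,020/610)×78.9 + (610/2)×26.6 = €2,589.47 + €8,113.00 = €10,702.47.
Excess = €10,702.47 − €9,166.98 = €1,535.49.

Extra cost ≈ €1,535 per year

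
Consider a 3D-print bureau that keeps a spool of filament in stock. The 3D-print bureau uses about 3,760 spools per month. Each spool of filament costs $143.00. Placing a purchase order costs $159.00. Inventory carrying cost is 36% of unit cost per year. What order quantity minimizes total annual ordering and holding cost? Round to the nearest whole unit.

Q* ≈ 528 spools

Annual demand D = 3,760 × 12 = 45,120.
Holding cost H = 0.36 × $143.00 = $51.4800 per unit per year.
EOQ = √(2DS / H) = √(2 × 45,120 × 159 / 51.48).
= √(14,348,160 / 51.48) = √278,713.2867 ≈ 527.933.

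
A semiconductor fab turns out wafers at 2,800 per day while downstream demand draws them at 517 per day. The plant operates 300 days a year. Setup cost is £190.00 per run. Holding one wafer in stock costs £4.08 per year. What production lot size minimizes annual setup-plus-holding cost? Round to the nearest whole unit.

Q* ≈ 4,209 wafers

Annual demand D = 517 × 300 = 155,100.
Production build-up factor (1 − d/p) = 1 − 517/2,800 = 0.8154.
Q* = √(2DS / (H(1 − d/p))) = √(2 × 155,100 × 190 / (4.08 × 0.8154)).
= √(58,938,000 / 3.3267) ≈ 4209.143.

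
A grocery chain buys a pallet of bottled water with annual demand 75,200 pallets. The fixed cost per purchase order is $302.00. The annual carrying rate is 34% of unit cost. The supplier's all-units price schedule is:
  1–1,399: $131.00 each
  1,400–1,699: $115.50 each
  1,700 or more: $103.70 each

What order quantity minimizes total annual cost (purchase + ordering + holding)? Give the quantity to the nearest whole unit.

Holding cost per unit per year at price C is H = 0.34·C.
For each price level, check whether its EOQ is feasible; otherwise the best quantity at that price is the breakpoint.
EOQ at $131.00 = 1009.8 (feasible in tier 1): TC = 75,200×$131.00 + (75,200/1009.8)×302 + (1009.8/2)×0.34×$131.00 = $9,896,178.24.
EOQ at $115.50 = 1075.5 < 1400, so use break Q=1400: TC = 75,200×$115.50 + (75,200/1400.0)×302 + (1400.0/2)×0.34×$115.50 = $8,729,310.71.
EOQ at $103.70 = 1135.0 < 1700, so use break Q=1700: TC = 75,200×$103.70 + (75,200/1700.0)×302 + (1700.0/2)×0.34×$103.70 = $7,841,568.36.
Lowest total cost is $7,841,568.36 at Q = 1700.0.

Q* ≈ 1,700 pallets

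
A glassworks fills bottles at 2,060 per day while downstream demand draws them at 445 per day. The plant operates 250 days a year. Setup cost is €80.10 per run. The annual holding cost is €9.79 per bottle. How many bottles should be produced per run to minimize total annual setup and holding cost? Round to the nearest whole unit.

Annual demand D = 445 × 250 = 111,250.
Production build-up factor (1 − d/p) = 1 − 445/2,060 = 0.7840.
Q* = √(2DS / (H(1 − d/p))) = √(2 × 111,250 × 80.1 / (9.79 × 0.7840)).
= √(17,822,250 / 7.6752) ≈ 1523.833.

Q* ≈ 1,524 bottles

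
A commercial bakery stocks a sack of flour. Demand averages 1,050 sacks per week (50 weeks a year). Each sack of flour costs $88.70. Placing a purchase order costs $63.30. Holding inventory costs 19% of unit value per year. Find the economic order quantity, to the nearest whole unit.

Annual demand D = 1,050 × 50 = 52,500.
Holding cost H = 0.19 × $88.70 = $16.8530 per unit per year.
EOQ = √(2DS / H) = √(2 × 52,500 × 63.3 / 16.853).
= √(6,646,500 / 16.853) = √394,380.8224 ≈ 627.997.

Q* ≈ 628 sacks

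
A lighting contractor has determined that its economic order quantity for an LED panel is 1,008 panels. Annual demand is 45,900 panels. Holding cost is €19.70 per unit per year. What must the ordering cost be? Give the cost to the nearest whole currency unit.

S ≈ €218

Invert the EOQ relation Q*² = 2DS/H.
From Q* = √(2DS/H): S = Q*²H / (2D) = 1,008² × 19.7 / (2 × 45,900) = 218.0442.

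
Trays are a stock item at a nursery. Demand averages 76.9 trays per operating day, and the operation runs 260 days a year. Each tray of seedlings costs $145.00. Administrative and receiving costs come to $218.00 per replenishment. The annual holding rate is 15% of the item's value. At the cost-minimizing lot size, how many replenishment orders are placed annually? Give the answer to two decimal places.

N ≈ 31.58 orders per year

Annual demand D = 76.9 × 260 = 19,994.
Holding cost H = 0.15 × $145.00 = $21.7500 per unit per year.
EOQ = √(2DS/H) = √(2 × 19,994 × 218 / 21.75) ≈ 633.09.
Orders per year = D / Q* = 19,994 / 633.09 ≈ 31.582.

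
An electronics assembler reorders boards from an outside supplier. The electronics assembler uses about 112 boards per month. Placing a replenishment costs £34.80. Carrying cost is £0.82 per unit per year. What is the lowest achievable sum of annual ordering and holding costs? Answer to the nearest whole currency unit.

Annual demand D = 112 × 12 = 1,344.
The optimal lot size = √(2DS/H) = √(2 × 1,344 × 34.8 / 0.82) ≈ 337.75.
At Q*, ordering cost (D/Q*)S equals holding cost (Q*/2)H, each = √(DSH/2).
Minimum total = √(2DSH) = √(2 × 1,344 × 34.8 × 0.82) ≈ 276.956.

TC* ≈ £277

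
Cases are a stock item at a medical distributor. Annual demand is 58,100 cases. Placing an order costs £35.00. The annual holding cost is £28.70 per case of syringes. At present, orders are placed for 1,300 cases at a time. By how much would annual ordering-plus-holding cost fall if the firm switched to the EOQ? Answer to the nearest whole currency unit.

Extra cost ≈ £9,415 per year

EOQ = √(2DS/H) = √(2 × 58,100 × 35 / 28.7) ≈ 376.44.
Cost at Q* = (D/Q*)S + (Q*/2)H = √(2DSH) ≈ £10,803.84.
Cost at Q = 1,300: (58,100/1,300)×35 + (1,300/2)×28.7 = £1,564.23 + £18,655.00 = £20,219.23.
Excess = £20,219.23 − £10,803.84 = £9,415.39.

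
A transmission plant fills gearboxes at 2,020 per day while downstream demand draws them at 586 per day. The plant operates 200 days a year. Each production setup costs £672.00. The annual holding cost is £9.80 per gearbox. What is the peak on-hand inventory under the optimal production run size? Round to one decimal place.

Annual demand D = 586 × 200 = 117,200.
Production build-up factor (1 − d/p) = 1 − 586/2,020 = 0.7099.
Q* = √(2DS / (H(1 − d/p))) = √(2 × 117,200 × 672 / (9.8 × 0.7099)).
= √(157,516,800 / 6.957) ≈ 4758.297.
Maximum inventory = Q*(1 − d/p) = 4758.297 × 0.7099 ≈ 3377.919.

I_max ≈ 3,377.9 gearboxes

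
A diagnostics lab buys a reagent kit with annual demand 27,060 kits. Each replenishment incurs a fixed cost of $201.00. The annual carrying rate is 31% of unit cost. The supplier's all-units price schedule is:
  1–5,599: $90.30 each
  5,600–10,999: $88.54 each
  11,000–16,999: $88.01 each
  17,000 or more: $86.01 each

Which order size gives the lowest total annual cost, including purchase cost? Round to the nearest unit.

Q* ≈ 623 kits

Holding cost per unit per year at price C is H = 0.31·C.
For each price level, check whether its EOQ is feasible; otherwise the best quantity at that price is the breakpoint.
EOQ at $90.30 = 623.4 (feasible in tier 1): TC = 27,060×$90.30 + (27,060/623.4)×201 + (623.4/2)×0.31×$90.30 = $2,460,968.25.
EOQ at $88.54 = 629.5 < 5600, so use break Q=5600: TC = 27,060×$88.54 + (27,060/5600.0)×201 + (5600.0/2)×0.31×$88.54 = $2,473,716.38.
EOQ at $88.01 = 631.4 < 11000, so use break Q=11000: TC = 27,060×$88.01 + (27,060/11000.0)×201 + (11000.0/2)×0.31×$88.01 = $2,532,102.11.
EOQ at $86.01 = 638.7 < 17000, so use break Q=17000: TC = 27,060×$86.01 + (27,060/17000.0)×201 + (17000.0/2)×0.31×$86.01 = $2,554,386.89.
Lowest total cost is $2,460,968.25 at Q = 623.4.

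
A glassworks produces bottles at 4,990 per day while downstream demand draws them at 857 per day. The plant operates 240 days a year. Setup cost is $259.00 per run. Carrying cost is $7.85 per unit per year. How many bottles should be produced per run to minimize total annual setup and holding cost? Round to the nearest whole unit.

Annual demand D = 857 × 240 = 205,680.
Production build-up factor (1 − d/p) = 1 − 857/4,990 = 0.8283.
Q* = √(2DS / (H(1 − d/p))) = √(2 × 205,680 × 259 / (7.85 × 0.8283)).
= √(106,542,240 / 6.5018) ≈ 4048.029.

Q* ≈ 4,048 bottles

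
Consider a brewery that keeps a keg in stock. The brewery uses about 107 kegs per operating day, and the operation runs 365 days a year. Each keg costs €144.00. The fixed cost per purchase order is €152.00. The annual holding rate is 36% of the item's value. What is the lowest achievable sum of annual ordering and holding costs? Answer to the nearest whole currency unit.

Annual demand D = 107 × 365 = 39,055.
Holding cost H = 0.36 × €144.00 = €51.8400 per unit per year.
EOQ = √(2DS/H) = √(2 × 39,055 × 152 / 51.84) ≈ 478.57.
At the optimum the two cost components are equal, so total cost = 2·(Q*/2)H = Q*·H.
Minimum total = √(2DSH) = √(2 × 39,055 × 152 × 51.84) ≈ 24808.906.

TC* ≈ €24,809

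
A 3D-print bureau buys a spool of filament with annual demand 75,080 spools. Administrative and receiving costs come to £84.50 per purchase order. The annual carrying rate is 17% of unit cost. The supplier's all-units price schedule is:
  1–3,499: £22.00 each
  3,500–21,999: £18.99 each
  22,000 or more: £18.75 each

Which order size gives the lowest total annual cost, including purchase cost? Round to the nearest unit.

Holding cost per unit per year at price C is H = 0.17·C.
Evaluate total cost at each tier's feasible EOQ or, if the EOQ is below the tier, at the tier's minimum quantity.
EOQ at £22.00 = 1841.9 (feasible in tier 1): TC = 75,080×£22.00 + (75,080/1841.9)×84.5 + (1841.9/2)×0.17×£22.00 = £1,658,648.76.
EOQ at £18.99 = 1982.5 < 3500, so use break Q=3500: TC = 75,080×£18.99 + (75,080/3500.0)×84.5 + (3500.0/2)×0.17×£18.99 = £1,433,231.37.
EOQ at £18.75 = 1995.2 < 22000, so use break Q=22000: TC = 75,080×£18.75 + (75,080/22000.0)×84.5 + (22000.0/2)×0.17×£18.75 = £1,443,100.88.
Lowest total cost is £1,433,231.37 at Q = 3500.0.

Q* ≈ 3,500 spools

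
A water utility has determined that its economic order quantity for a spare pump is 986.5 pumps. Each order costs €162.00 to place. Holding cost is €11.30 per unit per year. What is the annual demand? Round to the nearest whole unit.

Squaring Q* = √(2DS/H) gives Q*² = 2DS/H.
From Q* = √(2DS/H): D = Q*²H / (2S) = 986.5² × 11.3 / (2 × 162) = 33941.233.

D ≈ 33,941 pumps per year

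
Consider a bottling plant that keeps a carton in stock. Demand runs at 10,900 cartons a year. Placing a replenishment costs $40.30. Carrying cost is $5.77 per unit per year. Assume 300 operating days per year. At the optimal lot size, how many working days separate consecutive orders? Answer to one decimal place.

EOQ = √(2DS/H) = √(2 × 10,900 × 40.3 / 5.77) ≈ 390.21.
Cycle time = Q*/D × 300 = 390.21 / 10,900 × 300 ≈ 10.740 days.

T ≈ 10.7 days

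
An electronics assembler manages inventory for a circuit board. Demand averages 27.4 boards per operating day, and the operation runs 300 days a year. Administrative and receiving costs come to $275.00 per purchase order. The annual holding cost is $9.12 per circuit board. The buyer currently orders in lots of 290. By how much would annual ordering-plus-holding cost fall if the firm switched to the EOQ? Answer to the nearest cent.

Annual demand D = 27.4 × 300 = 8,220.
EOQ = √(2DS/H) = √(2 × 8,220 × 275 / 9.12) ≈ 704.08.
Cost at Q* = (D/Q*)S + (Q*/2)H = √(2DSH) ≈ $6,421.18.
Cost at Q = 290: (8,220/290)×275 + (290/2)×9.12 = $7,794.83 + $1,322.40 = $9,117.23.
Excess = $9,117.23 − $6,421.18 = $2,696.05.

Extra cost ≈ $2,696.05 per year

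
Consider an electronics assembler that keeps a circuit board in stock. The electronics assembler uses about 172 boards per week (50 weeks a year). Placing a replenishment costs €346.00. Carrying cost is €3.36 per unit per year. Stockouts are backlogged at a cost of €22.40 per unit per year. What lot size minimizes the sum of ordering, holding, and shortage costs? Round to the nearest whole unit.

Annual demand D = 172 × 50 = 8,600.
With planned backorders, Q* = √(2DS/H) · √((H+B)/B).
√(2DS/H) = √(2 × 8,600 × 346 / 3.36) = 1330.861.
√((H+B)/B) = √((3.36+22.4)/22.4) = 1.0724.
Q* ≈ 1427.189.

Q* ≈ 1,427 boards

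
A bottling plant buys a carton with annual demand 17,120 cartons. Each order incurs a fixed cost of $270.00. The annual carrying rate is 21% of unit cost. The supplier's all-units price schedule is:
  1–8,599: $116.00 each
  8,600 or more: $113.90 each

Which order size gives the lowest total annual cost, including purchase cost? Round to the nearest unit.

Holding cost per unit per year at price C is H = 0.21·C.
Evaluate total cost at each tier's feasible EOQ or, if the EOQ is below the tier, at the tier's minimum quantity.
EOQ at $116.00 = 616.0 (feasible in tier 1): TC = 17,120×$116.00 + (17,120/616.0)×270 + (616.0/2)×0.21×$116.00 = $2,000,926.78.
EOQ at $113.90 = 621.7 < 8600, so use break Q=8600: TC = 17,120×$113.90 + (17,120/8600.0)×270 + (8600.0/2)×0.21×$113.90 = $2,053,357.19.
Lowest total cost is $2,000,926.78 at Q = 616.0.

Q* ≈ 616 cartons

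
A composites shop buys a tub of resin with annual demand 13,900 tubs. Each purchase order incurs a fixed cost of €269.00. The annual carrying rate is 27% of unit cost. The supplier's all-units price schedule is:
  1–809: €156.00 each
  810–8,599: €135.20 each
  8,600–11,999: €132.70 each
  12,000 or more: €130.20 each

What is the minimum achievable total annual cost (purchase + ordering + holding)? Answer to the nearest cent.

TC* ≈ €1,898,680.29

Holding cost per unit per year at price C is H = 0.27·C.
Evaluate total cost at each tier's feasible EOQ or, if the EOQ is below the tier, at the tier's minimum quantity.
EOQ at €156.00 = 421.4 (feasible in tier 1): TC = 13,900×€156.00 + (13,900/421.4)×269 + (421.4/2)×0.27×€156.00 = €2,186,147.73.
EOQ at €135.20 = 452.6 < 810, so use break Q=810: TC = 13,900×€135.20 + (13,900/810.0)×269 + (810.0/2)×0.27×€135.20 = €1,898,680.29.
EOQ at €132.70 = 456.9 < 8600, so use break Q=8600: TC = 13,900×€132.70 + (13,900/8600.0)×269 + (8600.0/2)×0.27×€132.70 = €1,999,029.48.
EOQ at €130.20 = 461.2 < 12000, so use break Q=12000: TC = 13,900×€130.20 + (13,900/12000.0)×269 + (12000.0/2)×0.27×€130.20 = €2,021,015.59.
Lowest total cost among the candidates is at Q = 810.0.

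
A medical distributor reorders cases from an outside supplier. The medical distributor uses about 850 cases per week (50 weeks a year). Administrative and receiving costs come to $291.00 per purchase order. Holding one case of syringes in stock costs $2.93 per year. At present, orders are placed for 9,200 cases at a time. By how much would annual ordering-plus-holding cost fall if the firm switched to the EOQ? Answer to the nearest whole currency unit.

Extra cost ≈ $6,309 per year

Annual demand D = 850 × 50 = 42,500.
EOQ = √(2DS/H) = √(2 × 42,500 × 291 / 2.93) ≈ 2905.51.
Cost at Q* = (D/Q*)S + (Q*/2)H = √(2DSH) ≈ $8,513.14.
Cost at Q = 9,200: (42,500/9,200)×291 + (9,200/2)×2.93 = $1,344.29 + $13,478.00 = $14,822.29.
Excess = $14,822.29 − $8,513.14 = $6,309.15.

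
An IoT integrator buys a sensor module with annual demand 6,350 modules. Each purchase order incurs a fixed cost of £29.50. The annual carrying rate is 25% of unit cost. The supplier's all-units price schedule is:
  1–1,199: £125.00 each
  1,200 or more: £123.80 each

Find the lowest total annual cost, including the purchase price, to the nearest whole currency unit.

Holding cost per unit per year at price C is H = 0.25·C.
Evaluate total cost at each tier's feasible EOQ or, if the EOQ is below the tier, at the tier's minimum quantity.
EOQ at £125.00 = 109.5 (feasible in tier 1): TC = 6,350×£125.00 + (6,350/109.5)×29.5 + (109.5/2)×0.25×£125.00 = £797,171.67.
EOQ at £123.80 = 110.0 < 1200, so use break Q=1200: TC = 6,350×£123.80 + (6,350/1200.0)×29.5 + (1200.0/2)×0.25×£123.80 = £804,856.10.
Lowest total cost among the candidates is at Q = 109.5.

TC* ≈ £797,172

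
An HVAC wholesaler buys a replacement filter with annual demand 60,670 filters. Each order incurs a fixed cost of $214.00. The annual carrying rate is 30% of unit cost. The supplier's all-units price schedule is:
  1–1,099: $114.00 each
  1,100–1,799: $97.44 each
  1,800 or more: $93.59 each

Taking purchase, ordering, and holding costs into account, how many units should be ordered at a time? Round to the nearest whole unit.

Q* ≈ 1,800 filters

Holding cost per unit per year at price C is H = 0.30·C.
For each price level, check whether its EOQ is feasible; otherwise the best quantity at that price is the breakpoint.
EOQ at $114.00 = 871.4 (feasible in tier 1): TC = 60,670×$114.00 + (60,670/871.4)×214 + (871.4/2)×0.30×$114.00 = $6,946,180.39.
EOQ at $97.44 = 942.5 < 1100, so use break Q=1100: TC = 60,670×$97.44 + (60,670/1100.0)×214 + (1100.0/2)×0.30×$97.44 = $5,939,565.47.
EOQ at $93.59 = 961.7 < 1800, so use break Q=1800: TC = 60,670×$93.59 + (60,670/1800.0)×214 + (1800.0/2)×0.30×$93.59 = $5,710,587.59.
Lowest total cost is $5,710,587.59 at Q = 1800.0.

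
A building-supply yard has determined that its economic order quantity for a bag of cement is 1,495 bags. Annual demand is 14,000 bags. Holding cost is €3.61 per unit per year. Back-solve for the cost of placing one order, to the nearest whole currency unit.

S ≈ €288

Squaring Q* = √(2DS/H) gives Q*² = 2DS/H.
From Q* = √(2DS/H): S = Q*²H / (2D) = 1,495² × 3.61 / (2 × 14,000) = 288.1586.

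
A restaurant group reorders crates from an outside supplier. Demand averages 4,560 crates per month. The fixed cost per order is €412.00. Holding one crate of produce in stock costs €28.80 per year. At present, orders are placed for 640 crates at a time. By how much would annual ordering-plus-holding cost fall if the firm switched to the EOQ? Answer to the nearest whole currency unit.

Annual demand D = 4,560 × 12 = 54,720.
EOQ = √(2DS/H) = √(2 × 54,720 × 412 / 28.8) ≈ 1251.24.
Cost at Q* = (D/Q*)S + (Q*/2)H = √(2DSH) ≈ €36,035.69.
Cost at Q = 640: (54,720/640)×412 + (640/2)×28.8 = €35,226.00 + €9,216.00 = €44,442.00.
Excess = €44,442.00 − €36,035.69 = €8,406.31.

Extra cost ≈ €8,406 per year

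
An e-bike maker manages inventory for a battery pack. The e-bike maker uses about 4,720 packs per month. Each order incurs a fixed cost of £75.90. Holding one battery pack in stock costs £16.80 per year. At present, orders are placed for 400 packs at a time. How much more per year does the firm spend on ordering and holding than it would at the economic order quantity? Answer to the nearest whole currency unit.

Extra cost ≈ £2,089 per year

Annual demand D = 4,720 × 12 = 56,640.
EOQ = √(2DS/H) = √(2 × 56,640 × 75.9 / 16.8) ≈ 715.39.
Cost at Q* = (D/Q*)S + (Q*/2)H = √(2DSH) ≈ £12,018.55.
Cost at Q = 400: (56,640/400)×75.9 + (400/2)×16.8 = £10,747.44 + £3,360.00 = £14,107.44.
Excess = £14,107.44 − £12,018.55 = £2,088.89.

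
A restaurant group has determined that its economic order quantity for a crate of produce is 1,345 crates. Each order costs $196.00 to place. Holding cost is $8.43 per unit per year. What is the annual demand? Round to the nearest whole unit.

D ≈ 38,903 crates per year

The basic EOQ model gives Q* = √(2DS/H); rearrange for the unknown.
From Q* = √(2DS/H): D = Q*²H / (2S) = 1,345² × 8.43 / (2 × 196) = 38903.267.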